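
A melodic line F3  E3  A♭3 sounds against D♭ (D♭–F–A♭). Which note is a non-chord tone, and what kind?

The harmony at that moment is D♭ major triad (D♭, F, A♭); E3 is not a chord tone.
It is approached by step down from F3 and left by leap up to A♭3.
Step in, leap out — an escape tone.

E3 is an escape tone.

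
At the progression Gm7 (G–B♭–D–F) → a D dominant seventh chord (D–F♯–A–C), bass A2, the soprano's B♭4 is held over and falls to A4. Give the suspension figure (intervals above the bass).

At the second chord the bass is A2. The suspended B♭4 lies a ninth above the bass; after resolving down by step to A4, the interval above the bass becomes an octave.
Suspension figures are named by those two intervals: 9–8.

9–8 suspension.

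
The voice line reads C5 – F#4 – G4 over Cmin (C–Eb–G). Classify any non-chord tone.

F#4 is an appoggiatura.

The harmony at that moment is C minor triad (C, Eb, G); F#4 is not a chord tone.
It is approached by leap down from C5 and left by step up to G4.
Leap in, step out — an appoggiatura.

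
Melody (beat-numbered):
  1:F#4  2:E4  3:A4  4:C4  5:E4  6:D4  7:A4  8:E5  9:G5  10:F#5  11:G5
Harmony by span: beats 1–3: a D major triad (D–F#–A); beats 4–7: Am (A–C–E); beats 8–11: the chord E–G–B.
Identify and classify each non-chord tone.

The harmony at that moment is D major triad (D, F#, A); E4 is not a chord tone.
It is approached by step down from F#4 and left by leap up to A4.
Step in, leap out — an escape tone.
The harmony at that moment is A minor triad (A, C, E); D4 is not a chord tone.
It is approached by step down from E4 and left by leap up to A4.
Step in, leap out — an escape tone.
The harmony at that moment is E minor triad (E, G, B); F#5 is not a chord tone.
It is approached by step down from G5 and left by step up to G5.
Step away and step back to the same note — a neighbor tone (lower neighbor).

E4 (beat 2) — escape tone; D4 (beat 6) — escape tone; F#5 (beat 10) — neighbor tone.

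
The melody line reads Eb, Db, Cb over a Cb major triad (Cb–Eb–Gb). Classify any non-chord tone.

Db is a passing tone.

The harmony at that moment is Cb major triad (Cb, Eb, Gb); Db is not a chord tone.
It is approached by step down from Eb and left by step down to Cb.
Step in, step out in the same direction — a passing tone.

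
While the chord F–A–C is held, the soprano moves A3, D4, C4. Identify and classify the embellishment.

D4 is an appoggiatura.

The harmony at that moment is F major triad (F, A, C); D4 is not a chord tone.
It is approached by leap up from A3 and left by step down to C4.
Leap in, step out — an appoggiatura.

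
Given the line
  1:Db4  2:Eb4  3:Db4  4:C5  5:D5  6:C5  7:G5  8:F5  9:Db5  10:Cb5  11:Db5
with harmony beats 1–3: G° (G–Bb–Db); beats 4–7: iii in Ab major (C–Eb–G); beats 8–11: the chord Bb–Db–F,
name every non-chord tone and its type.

The harmony at that moment is G diminished triad (G, Bb, Db); Eb4 is not a chord tone.
It is approached by step up from Db4 and left by step down to Db4.
Step away and step back to the same note — a neighbor tone (upper neighbor).
The harmony at that moment is C minor triad (C, Eb, G); D5 is not a chord tone.
It is approached by step up from C5 and left by step down to C5.
Step away and step back to the same note — a neighbor tone (upper neighbor).
The harmony at that moment is Bb minor triad (Bb, Db, F); Cb5 is not a chord tone.
It is approached by step down from Db5 and left by step up to Db5.
Step away and step back to the same note — a neighbor tone (lower neighbor).

Eb4 (beat 2) — neighbor tone; D5 (beat 5) — neighbor tone; Cb5 (beat 10) — neighbor tone.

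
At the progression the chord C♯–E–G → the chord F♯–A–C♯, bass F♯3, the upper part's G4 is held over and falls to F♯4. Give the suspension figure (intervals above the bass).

At the second chord the bass is F♯3. The suspended G4 lies a ninth above the bass; after resolving down by step to F♯4, the interval above the bass becomes an octave.
Suspension figures are named by those two intervals: 9–8.

9–8 suspension.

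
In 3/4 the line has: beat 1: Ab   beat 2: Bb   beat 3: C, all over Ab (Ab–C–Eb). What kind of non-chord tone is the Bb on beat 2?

Passing tone.

The harmony at that moment is Ab major triad (Ab, C, Eb); Bb is not a chord tone.
It is approached by step up from Ab and left by step up to C.
Step in, step out in the same direction — a passing tone.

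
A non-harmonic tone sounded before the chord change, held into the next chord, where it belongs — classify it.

Anticipation.

Approach: ahead of the chord change (typically by step), so it is dissonant against the current harmony. Departure: none — the same pitch is restated or held and is a chord tone of the new harmony.
Dissonant first, consonant once the harmony catches up: the note simply arrives early — an anticipation. (The reverse timing, consonant first and dissonant after the change, would be a suspension or retardation.)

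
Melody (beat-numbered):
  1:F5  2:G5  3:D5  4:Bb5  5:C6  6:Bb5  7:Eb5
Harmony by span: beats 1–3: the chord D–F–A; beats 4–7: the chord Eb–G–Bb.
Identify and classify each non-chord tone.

The harmony at that moment is D minor triad (D, F, A); G5 is not a chord tone.
It is approached by step up from F5 and left by leap down to D5.
Step in, leap out — an escape tone.
The harmony at that moment is Eb major triad (Eb, G, Bb); C6 is not a chord tone.
It is approached by step up from Bb5 and left by step down to Bb5.
Step away and step back to the same note — a neighbor tone (upper neighbor).

G5 (beat 2) — escape tone; C6 (beat 5) — neighbor tone.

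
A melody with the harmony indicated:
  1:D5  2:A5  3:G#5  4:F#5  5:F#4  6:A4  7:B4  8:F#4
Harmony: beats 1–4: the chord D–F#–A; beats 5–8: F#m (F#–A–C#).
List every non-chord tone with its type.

The harmony at that moment is D major triad (D, F#, A); G#5 is not a chord tone.
It is approached by step down from A5 and left by step down to F#5.
Step in, step out in the same direction — a passing tone.
The harmony at that moment is F# minor triad (F#, A, C#); B4 is not a chord tone.
It is approached by step up from A4 and left by leap down to F#4.
Step in, leap out — an escape tone.

G#5 (beat 3) — passing tone; B4 (beat 7) — escape tone.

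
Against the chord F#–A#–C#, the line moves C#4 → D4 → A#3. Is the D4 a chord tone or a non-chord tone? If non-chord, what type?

The harmony at that moment is F# major triad (F#, A#, C#); D4 is not a chord tone.
It is approached by step up from C#4 and left by leap down to A#3.
Step in, leap out — an escape tone.

Non-chord tone — an escape tone.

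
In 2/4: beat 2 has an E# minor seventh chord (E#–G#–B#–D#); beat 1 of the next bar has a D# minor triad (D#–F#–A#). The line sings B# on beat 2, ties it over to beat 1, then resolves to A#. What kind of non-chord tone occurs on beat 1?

Suspension.

The harmony at that moment is D# minor triad (D#, F#, A#); B# is not a chord tone.
It is held over (the same pitch as the preceding B#) and left by step down to A#.
Held over from the previous chord and resolving down by step — a suspension.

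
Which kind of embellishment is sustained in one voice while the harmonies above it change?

Pedal tone.

Approach: none. Departure: none — a single pitch is sustained while the chords change around it, passing through harmonies that do not contain it.
No melodic motion at all; the dissonance is created entirely by the moving harmonies against the stationary note — a pedal tone (pedal point).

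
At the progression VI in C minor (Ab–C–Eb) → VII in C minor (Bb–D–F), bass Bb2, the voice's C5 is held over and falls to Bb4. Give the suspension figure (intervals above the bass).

9–8 suspension.

At the second chord the bass is Bb2. The suspended C5 lies a ninth above the bass; after resolving down by step to Bb4, the interval above the bass becomes an octave.
Suspension figures are named by those two intervals: 9–8.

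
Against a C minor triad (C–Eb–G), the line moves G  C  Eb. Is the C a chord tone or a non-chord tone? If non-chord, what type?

C minor triad contains C, Eb, G; C is the root, so it is a chord tone.

Chord tone (the root of C minor triad).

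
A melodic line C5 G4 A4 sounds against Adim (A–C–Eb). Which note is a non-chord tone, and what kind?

G4 is an appoggiatura.

The harmony at that moment is A diminished triad (A, C, Eb); G4 is not a chord tone.
It is approached by leap down from C5 and left by step up to A4.
Leap in, step out — an appoggiatura.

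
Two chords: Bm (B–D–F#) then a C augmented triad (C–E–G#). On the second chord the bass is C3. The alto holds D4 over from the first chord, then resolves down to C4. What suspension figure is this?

9–8 suspension.

At the second chord the bass is C3. The suspended D4 lies a ninth above the bass; after resolving down by step to C4, the interval above the bass becomes an octave.
Suspension figures are named by those two intervals: 9–8.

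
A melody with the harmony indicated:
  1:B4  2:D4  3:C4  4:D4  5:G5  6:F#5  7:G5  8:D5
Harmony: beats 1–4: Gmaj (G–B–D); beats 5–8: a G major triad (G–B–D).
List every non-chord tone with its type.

The harmony at that moment is G major triad (G, B, D); C4 is not a chord tone.
It is approached by step down from D4 and left by step up to D4.
Step away and step back to the same note — a neighbor tone (lower neighbor).
The harmony at that moment is G major triad (G, B, D); F#5 is not a chord tone.
It is approached by step down from G5 and left by step up to G5.
Step away and step back to the same note — a neighbor tone (lower neighbor).

C4 (beat 3) — neighbor tone; F#5 (beat 6) — neighbor tone.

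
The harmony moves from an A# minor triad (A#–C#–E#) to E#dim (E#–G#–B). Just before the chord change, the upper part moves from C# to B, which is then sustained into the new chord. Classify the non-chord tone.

B is an anticipation.

The harmony at that moment is A# minor triad (A#, C#, E#); B is not a chord tone.
It is approached by step down from C# and then sustained as the same pitch into the next harmony.
Arriving early and becoming a chord tone when the harmony changes — an anticipation.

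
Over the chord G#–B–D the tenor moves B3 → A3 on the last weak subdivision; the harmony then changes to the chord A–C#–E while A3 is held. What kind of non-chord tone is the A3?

A3 is an anticipation.

The harmony at that moment is G# diminished triad (G#, B, D); A3 is not a chord tone.
It is approached by step down from B3 and then sustained as the same pitch into the next harmony.
Arriving early and becoming a chord tone when the harmony changes — an anticipation.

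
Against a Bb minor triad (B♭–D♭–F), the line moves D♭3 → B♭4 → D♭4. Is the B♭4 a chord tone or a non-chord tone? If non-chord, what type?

Bb minor triad contains B♭, D♭, F; B♭ is the root, so it is a chord tone.

Chord tone (the root of Bb minor triad).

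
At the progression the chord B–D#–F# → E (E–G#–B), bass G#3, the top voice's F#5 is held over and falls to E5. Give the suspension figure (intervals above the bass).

At the second chord the bass is G#3. The suspended F#5 lies a seventh above the bass; after resolving down by step to E5, the interval above the bass becomes a sixth.
Suspension figures are named by those two intervals: 7–6.

7–6 suspension.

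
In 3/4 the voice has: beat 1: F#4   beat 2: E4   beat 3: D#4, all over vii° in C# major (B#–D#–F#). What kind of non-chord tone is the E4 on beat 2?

The harmony at that moment is B# diminished triad (B#, D#, F#); E4 is not a chord tone.
It is approached by step down from F#4 and left by step down to D#4.
Step in, step out in the same direction — a passing tone.

Passing tone.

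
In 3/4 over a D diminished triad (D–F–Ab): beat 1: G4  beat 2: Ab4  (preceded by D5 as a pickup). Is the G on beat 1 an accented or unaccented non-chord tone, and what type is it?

Accented appoggiatura.

The harmony at that moment is D diminished triad (D, F, Ab); G4 is not a chord tone.
It is approached by leap down from D5 and left by step up to Ab4.
Leap in, step out — an appoggiatura.
It falls on the downbeat, so it is accented.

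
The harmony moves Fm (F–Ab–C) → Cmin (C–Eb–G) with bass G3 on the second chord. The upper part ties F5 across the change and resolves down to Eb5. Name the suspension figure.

At the second chord the bass is G3. The suspended F5 lies a seventh above the bass; after resolving down by step to Eb5, the interval above the bass becomes a sixth.
Suspension figures are named by those two intervals: 7–6.

7–6 suspension.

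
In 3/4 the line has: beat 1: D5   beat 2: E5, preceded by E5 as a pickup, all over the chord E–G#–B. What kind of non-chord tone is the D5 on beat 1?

The harmony at that moment is E major triad (E, G#, B); D5 is not a chord tone.
It is approached by step down from E5 and left by step up to E5.
Step away and step back to the same note — a neighbor tone (lower neighbor).

Lower neighbor tone.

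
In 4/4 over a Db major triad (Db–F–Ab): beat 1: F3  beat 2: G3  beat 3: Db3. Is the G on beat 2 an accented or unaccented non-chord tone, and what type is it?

Unaccented escape tone.

The harmony at that moment is Db major triad (Db, F, Ab); G3 is not a chord tone.
It is approached by step up from F3 and left by leap down to Db3.
Step in, leap out — an escape tone.
It falls on a weak beat, so it is unaccented.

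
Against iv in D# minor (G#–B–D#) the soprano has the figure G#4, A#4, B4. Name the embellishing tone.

A#4 is a passing tone.

The harmony at that moment is G# minor triad (G#, B, D#); A#4 is not a chord tone.
It is approached by step up from G#4 and left by step up to B4.
Step in, step out in the same direction — a passing tone.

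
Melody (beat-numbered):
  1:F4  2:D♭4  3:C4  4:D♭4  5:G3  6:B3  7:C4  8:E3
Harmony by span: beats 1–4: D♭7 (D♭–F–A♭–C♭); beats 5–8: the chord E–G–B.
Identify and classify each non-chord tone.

C4 (beat 3) — neighbor tone; C4 (beat 7) — escape tone.

The harmony at that moment is D♭ dominant seventh chord (D♭, F, A♭, C♭); C4 is not a chord tone.
It is approached by step down from D♭4 and left by step up to D♭4.
Step away and step back to the same note — a neighbor tone (lower neighbor).
The harmony at that moment is E minor triad (E, G, B); C4 is not a chord tone.
It is approached by step up from B3 and left by leap down to E3.
Step in, leap out — an escape tone.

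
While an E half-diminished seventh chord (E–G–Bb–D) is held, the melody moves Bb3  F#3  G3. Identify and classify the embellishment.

F#3 is an appoggiatura.

The harmony at that moment is E half-diminished seventh chord (E, G, Bb, D); F#3 is not a chord tone.
It is approached by leap down from Bb3 and left by step up to G3.
Leap in, step out — an appoggiatura.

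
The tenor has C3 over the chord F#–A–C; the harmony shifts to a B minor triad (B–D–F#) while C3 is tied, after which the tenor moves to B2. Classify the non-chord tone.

C3 is a suspension.

The harmony at that moment is B minor triad (B, D, F#); C3 is not a chord tone.
It is held over (the same pitch as the preceding C3) and left by step down to B2.
Held over from the previous chord and resolving down by step — a suspension.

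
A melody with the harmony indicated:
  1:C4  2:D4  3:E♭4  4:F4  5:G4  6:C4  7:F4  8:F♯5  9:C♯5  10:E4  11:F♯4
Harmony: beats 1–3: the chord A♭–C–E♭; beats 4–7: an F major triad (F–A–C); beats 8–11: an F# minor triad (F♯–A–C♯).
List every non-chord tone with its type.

The harmony at that moment is A♭ major triad (A♭, C, E♭); D4 is not a chord tone.
It is approached by step up from C4 and left by step up to E♭4.
Step in, step out in the same direction — a passing tone.
The harmony at that moment is F major triad (F, A, C); G4 is not a chord tone.
It is approached by step up from F4 and left by leap down to C4.
Step in, leap out — an escape tone.
The harmony at that moment is F♯ minor triad (F♯, A, C♯); E4 is not a chord tone.
It is approached by leap down from C♯5 and left by step up to F♯4.
Leap in, step out — an appoggiatura.

D4 (beat 2) — passing tone; G4 (beat 5) — escape tone; E4 (beat 10) — appoggiatura.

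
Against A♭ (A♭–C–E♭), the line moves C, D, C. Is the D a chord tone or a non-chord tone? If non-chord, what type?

The harmony at that moment is A♭ major triad (A♭, C, E♭); D is not a chord tone.
It is approached by step up from C and left by step down to C.
Step away and step back to the same note — a neighbor tone (upper neighbor).

Non-chord tone — a neighbor tone.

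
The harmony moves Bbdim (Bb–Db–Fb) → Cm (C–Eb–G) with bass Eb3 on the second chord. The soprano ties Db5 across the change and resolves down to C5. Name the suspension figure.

7–6 suspension.

At the second chord the bass is Eb3. The suspended Db5 lies a seventh above the bass; after resolving down by step to C5, the interval above the bass becomes a sixth.
Suspension figures are named by those two intervals: 7–6.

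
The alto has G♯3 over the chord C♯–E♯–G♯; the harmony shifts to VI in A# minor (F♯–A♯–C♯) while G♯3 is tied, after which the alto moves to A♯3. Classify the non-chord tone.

G♯3 is a retardation.

The harmony at that moment is F♯ major triad (F♯, A♯, C♯); G♯3 is not a chord tone.
It is held over (the same pitch as the preceding G♯3) and left by step up to A♯3.
Held over from the previous chord and resolving up by step — a retardation.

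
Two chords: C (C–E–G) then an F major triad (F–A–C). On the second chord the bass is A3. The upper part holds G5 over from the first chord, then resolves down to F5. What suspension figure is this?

7–6 suspension.

At the second chord the bass is A3. The suspended G5 lies a seventh above the bass; after resolving down by step to F5, the interval above the bass becomes a sixth.
Suspension figures are named by those two intervals: 7–6.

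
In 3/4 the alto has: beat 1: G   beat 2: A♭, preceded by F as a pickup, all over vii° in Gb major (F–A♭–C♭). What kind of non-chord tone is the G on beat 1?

Passing tone.

The harmony at that moment is F diminished triad (F, A♭, C♭); G is not a chord tone.
It is approached by step up from F and left by step up to A♭.
Step in, step out in the same direction — a passing tone.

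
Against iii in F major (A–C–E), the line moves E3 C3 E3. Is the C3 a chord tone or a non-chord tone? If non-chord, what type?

Chord tone (the third of A minor triad).

A minor triad contains A, C, E; C is the third, so it is a chord tone.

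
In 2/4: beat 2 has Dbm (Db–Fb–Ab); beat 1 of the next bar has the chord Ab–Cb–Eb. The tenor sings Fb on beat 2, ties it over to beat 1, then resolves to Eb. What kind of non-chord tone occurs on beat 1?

Suspension.

The harmony at that moment is Ab minor triad (Ab, Cb, Eb); Fb is not a chord tone.
It is held over (the same pitch as the preceding Fb) and left by step down to Eb.
Held over from the previous chord and resolving down by step — a suspension.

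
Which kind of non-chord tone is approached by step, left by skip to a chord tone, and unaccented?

Approach: by step. Departure: by leap. Metric position: weak.
Step in, leap out, from a weak position — an escape tone (échappée). (It is the mirror image of the appoggiatura, which leaps in and steps out on a strong beat.)

Escape tone.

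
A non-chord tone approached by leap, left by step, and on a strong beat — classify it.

Approach: by leap. Departure: by step. Metric position: strong.
Leap in, step out, in a metrically strong position — an appoggiatura. (It is the mirror image of the escape tone, which steps in and leaps out from a weak position.)

Appoggiatura.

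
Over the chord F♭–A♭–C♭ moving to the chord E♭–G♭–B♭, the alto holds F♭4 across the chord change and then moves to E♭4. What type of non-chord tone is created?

The harmony at that moment is E♭ minor triad (E♭, G♭, B♭); F♭4 is not a chord tone.
It is held over (the same pitch as the preceding F♭4) and left by step down to E♭4.
Held over from the previous chord and resolving down by step — a suspension.

F♭4 is a suspension.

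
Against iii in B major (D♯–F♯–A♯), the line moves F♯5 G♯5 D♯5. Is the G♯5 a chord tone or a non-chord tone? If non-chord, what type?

The harmony at that moment is D♯ minor triad (D♯, F♯, A♯); G♯5 is not a chord tone.
It is approached by step up from F♯5 and left by leap down to D♯5.
Step in, leap out — an escape tone.

Non-chord tone — an escape tone.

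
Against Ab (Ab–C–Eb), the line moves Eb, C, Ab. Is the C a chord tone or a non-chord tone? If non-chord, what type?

Chord tone (the third of Ab major triad).

Ab major triad contains Ab, C, Eb; C is the third, so it is a chord tone.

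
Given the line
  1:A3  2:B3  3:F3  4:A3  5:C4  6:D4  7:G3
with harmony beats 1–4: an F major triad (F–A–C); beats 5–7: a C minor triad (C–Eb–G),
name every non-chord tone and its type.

B3 (beat 2) — escape tone; D4 (beat 6) — escape tone.

The harmony at that moment is F major triad (F, A, C); B3 is not a chord tone.
It is approached by step up from A3 and left by leap down to F3.
Step in, leap out — an escape tone.
The harmony at that moment is C minor triad (C, Eb, G); D4 is not a chord tone.
It is approached by step up from C4 and left by leap down to G3.
Step in, leap out — an escape tone.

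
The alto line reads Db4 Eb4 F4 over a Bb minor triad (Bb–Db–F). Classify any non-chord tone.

The harmony at that moment is Bb minor triad (Bb, Db, F); Eb4 is not a chord tone.
It is approached by step up from Db4 and left by step up to F4.
Step in, step out in the same direction — a passing tone.

Eb4 is a passing tone.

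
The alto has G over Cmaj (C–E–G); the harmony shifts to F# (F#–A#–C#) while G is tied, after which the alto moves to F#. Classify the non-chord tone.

G is a suspension.

The harmony at that moment is F# major triad (F#, A#, C#); G is not a chord tone.
It is held over (the same pitch as the preceding G) and left by step down to F#.
Held over from the previous chord and resolving down by step — a suspension.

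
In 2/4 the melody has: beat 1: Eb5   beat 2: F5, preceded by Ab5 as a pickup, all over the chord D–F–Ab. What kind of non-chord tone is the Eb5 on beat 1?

Appoggiatura.

The harmony at that moment is D diminished triad (D, F, Ab); Eb5 is not a chord tone.
It is approached by leap down from Ab5 and left by step up to F5.
Leap in, step out, metrically accented — an appoggiatura.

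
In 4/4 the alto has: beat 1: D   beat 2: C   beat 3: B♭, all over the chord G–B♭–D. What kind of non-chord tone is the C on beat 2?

Passing tone.

The harmony at that moment is G minor triad (G, B♭, D); C is not a chord tone.
It is approached by step down from D and left by step down to B♭.
Step in, step out in the same direction — a passing tone.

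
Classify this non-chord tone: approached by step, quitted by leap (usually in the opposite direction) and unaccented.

Escape tone.

Approach: by step. Departure: by leap. Metric position: weak.
Step in, leap out, from a weak position — an escape tone (échappée). (It is the mirror image of the appoggiatura, which leaps in and steps out on a strong beat.)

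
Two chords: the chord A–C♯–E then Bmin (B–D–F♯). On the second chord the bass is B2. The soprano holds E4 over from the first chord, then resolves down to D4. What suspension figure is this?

4–3 suspension.

At the second chord the bass is B2. The suspended E4 lies a fourth above the bass; after resolving down by step to D4, the interval above the bass becomes a third.
Suspension figures are named by those two intervals: 4–3.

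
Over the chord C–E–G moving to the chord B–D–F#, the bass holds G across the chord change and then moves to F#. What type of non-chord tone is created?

G is a suspension.

The harmony at that moment is B minor triad (B, D, F#); G is not a chord tone.
It is held over (the same pitch as the preceding G) and left by step down to F#.
Held over from the previous chord and resolving down by step — a suspension.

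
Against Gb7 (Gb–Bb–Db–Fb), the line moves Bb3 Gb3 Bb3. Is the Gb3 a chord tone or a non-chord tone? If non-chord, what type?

Chord tone (the root of Gb dominant seventh chord).

Gb dominant seventh chord contains Gb, Bb, Db, Fb; Gb is the root, so it is a chord tone.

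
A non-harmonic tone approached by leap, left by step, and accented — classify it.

Approach: by leap. Departure: by step. Metric position: strong.
Leap in, step out, in a metrically strong position — an appoggiatura. (It is the mirror image of the escape tone, which steps in and leaps out from a weak position.)

Appoggiatura.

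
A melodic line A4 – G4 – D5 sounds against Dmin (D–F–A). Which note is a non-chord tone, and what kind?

G4 is an escape tone.

The harmony at that moment is D minor triad (D, F, A); G4 is not a chord tone.
It is approached by step down from A4 and left by leap up to D5.
Step in, leap out — an escape tone.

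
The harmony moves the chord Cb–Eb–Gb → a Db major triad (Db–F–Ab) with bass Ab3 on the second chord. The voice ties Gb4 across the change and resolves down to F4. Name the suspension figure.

At the second chord the bass is Ab3. The suspended Gb4 lies a seventh above the bass; after resolving down by step to F4, the interval above the bass becomes a sixth.
Suspension figures are named by those two intervals: 7–6.

7–6 suspension.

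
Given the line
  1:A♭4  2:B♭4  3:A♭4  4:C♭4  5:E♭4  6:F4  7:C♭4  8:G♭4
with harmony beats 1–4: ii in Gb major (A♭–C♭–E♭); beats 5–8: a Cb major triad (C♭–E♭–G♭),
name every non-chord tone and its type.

B♭4 (beat 2) — neighbor tone; F4 (beat 6) — escape tone.

The harmony at that moment is A♭ minor triad (A♭, C♭, E♭); B♭4 is not a chord tone.
It is approached by step up from A♭4 and left by step down to A♭4.
Step away and step back to the same note — a neighbor tone (upper neighbor).
The harmony at that moment is C♭ major triad (C♭, E♭, G♭); F4 is not a chord tone.
It is approached by step up from E♭4 and left by leap down to C♭4.
Step in, leap out — an escape tone.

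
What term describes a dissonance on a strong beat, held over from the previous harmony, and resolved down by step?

Suspension.

Approach: by preparation — the pitch is first a chord tone, then held (tied or repeated) while the harmony changes under it. Departure: down by step. Metric position: strong.
A prepared dissonance that resolves downward by step — a suspension. (The same figure resolving upward would be a retardation.)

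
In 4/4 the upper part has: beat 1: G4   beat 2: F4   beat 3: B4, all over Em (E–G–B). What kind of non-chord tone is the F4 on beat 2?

The harmony at that moment is E minor triad (E, G, B); F4 is not a chord tone.
It is approached by step down from G4 and left by leap up to B4.
Step in, leap out, on a weak beat — an escape tone.

Escape tone.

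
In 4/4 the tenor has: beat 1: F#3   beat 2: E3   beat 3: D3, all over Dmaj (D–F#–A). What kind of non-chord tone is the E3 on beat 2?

The harmony at that moment is D major triad (D, F#, A); E3 is not a chord tone.
It is approached by step down from F#3 and left by step down to D3.
Step in, step out in the same direction — a passing tone.

Passing tone.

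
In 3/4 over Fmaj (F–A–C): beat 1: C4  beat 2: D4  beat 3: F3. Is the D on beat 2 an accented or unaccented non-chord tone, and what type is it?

Unaccented escape tone.

The harmony at that moment is F major triad (F, A, C); D4 is not a chord tone.
It is approached by step up from C4 and left by leap down to F3.
Step in, leap out — an escape tone.
It falls on a weak beat, so it is unaccented.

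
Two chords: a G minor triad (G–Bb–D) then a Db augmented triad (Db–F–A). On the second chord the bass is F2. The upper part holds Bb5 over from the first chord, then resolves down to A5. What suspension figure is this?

At the second chord the bass is F2. The suspended Bb5 lies a fourth above the bass; after resolving down by step to A5, the interval above the bass becomes a third.
Suspension figures are named by those two intervals: 4–3.

4–3 suspension.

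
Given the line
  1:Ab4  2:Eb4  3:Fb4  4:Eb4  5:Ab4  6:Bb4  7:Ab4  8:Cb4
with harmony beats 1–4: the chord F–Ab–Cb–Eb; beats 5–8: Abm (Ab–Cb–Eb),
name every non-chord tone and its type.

Fb4 (beat 3) — neighbor tone; Bb4 (beat 6) — neighbor tone.

The harmony at that moment is F half-diminished seventh chord (F, Ab, Cb, Eb); Fb4 is not a chord tone.
It is approached by step up from Eb4 and left by step down to Eb4.
Step away and step back to the same note — a neighbor tone (upper neighbor).
The harmony at that moment is Ab minor triad (Ab, Cb, Eb); Bb4 is not a chord tone.
It is approached by step up from Ab4 and left by step down to Ab4.
Step away and step back to the same note — a neighbor tone (upper neighbor).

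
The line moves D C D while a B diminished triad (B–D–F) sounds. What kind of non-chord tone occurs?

C is a neighbor tone.

The harmony at that moment is B diminished triad (B, D, F); C is not a chord tone.
It is approached by step down from D and left by step up to D.
Step away and step back to the same note — a neighbor tone (lower neighbor).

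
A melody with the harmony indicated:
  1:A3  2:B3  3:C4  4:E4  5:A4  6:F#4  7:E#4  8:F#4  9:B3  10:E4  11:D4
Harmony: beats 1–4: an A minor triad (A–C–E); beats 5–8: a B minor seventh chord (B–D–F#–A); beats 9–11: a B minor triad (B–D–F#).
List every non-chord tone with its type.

The harmony at that moment is A minor triad (A, C, E); B3 is not a chord tone.
It is approached by step up from A3 and left by step up to C4.
Step in, step out in the same direction — a passing tone.
The harmony at that moment is B minor seventh chord (B, D, F#, A); E#4 is not a chord tone.
It is approached by step down from F#4 and left by step up to F#4.
Step away and step back to the same note — a neighbor tone (lower neighbor).
The harmony at that moment is B minor triad (B, D, F#); E4 is not a chord tone.
It is approached by leap up from B3 and left by step down to D4.
Leap in, step out — an appoggiatura.

B3 (beat 2) — passing tone; E#4 (beat 7) — neighbor tone; E4 (beat 10) — appoggiatura.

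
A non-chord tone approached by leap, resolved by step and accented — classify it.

Approach: by leap. Departure: by step. Metric position: strong.
Leap in, step out, in a metrically strong position — an appoggiatura. (It is the mirror image of the escape tone, which steps in and leaps out from a weak position.)

Appoggiatura.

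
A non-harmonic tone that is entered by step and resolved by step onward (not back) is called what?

Passing tone.

Approach: by step. Departure: by step, continuing in the same direction.
Stepwise on both sides with no change of direction means the note fills in the space between two different chord tones — a passing tone. (Had it turned back to its starting note it would be a neighbor tone instead.)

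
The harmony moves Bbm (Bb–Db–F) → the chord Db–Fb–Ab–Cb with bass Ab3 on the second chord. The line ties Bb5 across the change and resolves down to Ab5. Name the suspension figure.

At the second chord the bass is Ab3. The suspended Bb5 lies a ninth above the bass; after resolving down by step to Ab5, the interval above the bass becomes an octave.
Suspension figures are named by those two intervals: 9–8.

9–8 suspension.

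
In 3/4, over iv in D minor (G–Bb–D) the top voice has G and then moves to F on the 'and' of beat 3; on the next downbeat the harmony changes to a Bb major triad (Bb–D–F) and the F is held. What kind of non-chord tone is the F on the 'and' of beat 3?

The harmony at that moment is G minor triad (G, Bb, D); F is not a chord tone.
It is approached by step down from G and then sustained as the same pitch into the next harmony.
Arriving early and becoming a chord tone when the harmony changes — an anticipation.

Anticipation.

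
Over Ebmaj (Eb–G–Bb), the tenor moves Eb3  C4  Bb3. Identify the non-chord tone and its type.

The harmony at that moment is Eb major triad (Eb, G, Bb); C4 is not a chord tone.
It is approached by leap up from Eb3 and left by step down to Bb3.
Leap in, step out — an appoggiatura.

C4 is an appoggiatura.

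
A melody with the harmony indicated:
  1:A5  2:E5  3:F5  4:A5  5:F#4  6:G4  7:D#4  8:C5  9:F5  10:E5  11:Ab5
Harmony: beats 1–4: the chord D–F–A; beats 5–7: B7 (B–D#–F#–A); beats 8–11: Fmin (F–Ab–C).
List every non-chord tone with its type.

E5 (beat 2) — appoggiatura; G4 (beat 6) — escape tone; E5 (beat 10) — escape tone.

The harmony at that moment is D minor triad (D, F, A); E5 is not a chord tone.
It is approached by leap down from A5 and left by step up to F5.
Leap in, step out — an appoggiatura.
The harmony at that moment is B dominant seventh chord (B, D#, F#, A); G4 is not a chord tone.
It is approached by step up from F#4 and left by leap down to D#4.
Step in, leap out — an escape tone.
The harmony at that moment is F minor triad (F, Ab, C); E5 is not a chord tone.
It is approached by step down from F5 and left by leap up to Ab5.
Step in, leap out — an escape tone.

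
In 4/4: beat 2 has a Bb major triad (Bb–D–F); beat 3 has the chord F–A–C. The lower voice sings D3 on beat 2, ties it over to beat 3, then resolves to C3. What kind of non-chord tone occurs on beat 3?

Suspension.

The harmony at that moment is F major triad (F, A, C); D3 is not a chord tone.
It is held over (the same pitch as the preceding D3) and left by step down to C3.
Held over from the previous chord and resolving down by step — a suspension.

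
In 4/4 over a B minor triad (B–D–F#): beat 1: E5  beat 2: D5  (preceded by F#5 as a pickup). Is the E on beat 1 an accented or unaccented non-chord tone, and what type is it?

Accented passing tone.

The harmony at that moment is B minor triad (B, D, F#); E5 is not a chord tone.
It is approached by step down from F#5 and left by step down to D5.
Step in, step out in the same direction — a passing tone.
It falls on the downbeat, so it is accented.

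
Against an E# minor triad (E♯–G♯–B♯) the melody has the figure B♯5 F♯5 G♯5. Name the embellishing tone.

The harmony at that moment is E♯ minor triad (E♯, G♯, B♯); F♯5 is not a chord tone.
It is approached by leap down from B♯5 and left by step up to G♯5.
Leap in, step out — an appoggiatura.

F♯5 is an appoggiatura.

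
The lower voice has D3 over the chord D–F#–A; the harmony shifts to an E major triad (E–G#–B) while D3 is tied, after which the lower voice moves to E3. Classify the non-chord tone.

The harmony at that moment is E major triad (E, G#, B); D3 is not a chord tone.
It is held over (the same pitch as the preceding D3) and left by step up to E3.
Held over from the previous chord and resolving up by step — a retardation.

D3 is a retardation.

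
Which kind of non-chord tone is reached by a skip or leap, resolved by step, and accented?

Appoggiatura.

Approach: by leap. Departure: by step. Metric position: strong.
Leap in, step out, in a metrically strong position — an appoggiatura. (It is the mirror image of the escape tone, which steps in and leaps out from a weak position.)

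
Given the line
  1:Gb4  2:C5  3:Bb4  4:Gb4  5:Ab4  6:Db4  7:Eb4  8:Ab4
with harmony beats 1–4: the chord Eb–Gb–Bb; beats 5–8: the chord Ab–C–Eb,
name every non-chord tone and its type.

C5 (beat 2) — appoggiatura; Db4 (beat 6) — appoggiatura.

The harmony at that moment is Eb minor triad (Eb, Gb, Bb); C5 is not a chord tone.
It is approached by leap up from Gb4 and left by step down to Bb4.
Leap in, step out — an appoggiatura.
The harmony at that moment is Ab major triad (Ab, C, Eb); Db4 is not a chord tone.
It is approached by leap down from Ab4 and left by step up to Eb4.
Leap in, step out — an appoggiatura.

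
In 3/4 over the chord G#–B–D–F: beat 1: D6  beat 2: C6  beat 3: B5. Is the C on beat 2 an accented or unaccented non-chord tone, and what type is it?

The harmony at that moment is G# diminished seventh chord (G#, B, D, F); C6 is not a chord tone.
It is approached by step down from D6 and left by step down to B5.
Step in, step out in the same direction — a passing tone.
It falls on a weak beat, so it is unaccented.

Unaccented passing tone.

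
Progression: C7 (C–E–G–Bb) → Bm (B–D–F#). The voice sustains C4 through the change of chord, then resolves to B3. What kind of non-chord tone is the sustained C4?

C4 is a suspension.

The harmony at that moment is B minor triad (B, D, F#); C4 is not a chord tone.
It is held over (the same pitch as the preceding C4) and left by step down to B3.
Held over from the previous chord and resolving down by step — a suspension.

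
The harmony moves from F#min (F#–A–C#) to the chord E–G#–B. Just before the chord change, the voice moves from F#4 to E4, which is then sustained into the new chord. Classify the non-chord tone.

The harmony at that moment is F# minor triad (F#, A, C#); E4 is not a chord tone.
It is approached by step down from F#4 and then sustained as the same pitch into the next harmony.
Arriving early and becoming a chord tone when the harmony changes — an anticipation.

E4 is an anticipation.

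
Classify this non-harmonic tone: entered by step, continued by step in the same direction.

Passing tone.

Approach: by step. Departure: by step, continuing in the same direction.
Stepwise on both sides with no change of direction means the note fills in the space between two different chord tones — a passing tone. (Had it turned back to its starting note it would be a neighbor tone instead.)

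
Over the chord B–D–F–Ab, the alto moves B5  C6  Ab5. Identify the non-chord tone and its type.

The harmony at that moment is B diminished seventh chord (B, D, F, Ab); C6 is not a chord tone.
It is approached by step up from B5 and left by leap down to Ab5.
Step in, leap out — an escape tone.

C6 is an escape tone.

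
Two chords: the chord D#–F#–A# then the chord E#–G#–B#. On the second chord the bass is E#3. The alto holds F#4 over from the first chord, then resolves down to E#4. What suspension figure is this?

9–8 suspension.

At the second chord the bass is E#3. The suspended F#4 lies a ninth above the bass; after resolving down by step to E#4, the interval above the bass becomes an octave.
Suspension figures are named by those two intervals: 9–8.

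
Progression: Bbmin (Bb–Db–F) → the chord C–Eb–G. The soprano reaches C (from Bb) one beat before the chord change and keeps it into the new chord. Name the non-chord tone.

The harmony at that moment is Bb minor triad (Bb, Db, F); C is not a chord tone.
It is approached by step up from Bb and then sustained as the same pitch into the next harmony.
Arriving early and becoming a chord tone when the harmony changes — an anticipation.

C is an anticipation.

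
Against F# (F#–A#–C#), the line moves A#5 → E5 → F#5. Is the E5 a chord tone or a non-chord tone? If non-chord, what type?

Non-chord tone — an appoggiatura.

The harmony at that moment is F# major triad (F#, A#, C#); E5 is not a chord tone.
It is approached by leap down from A#5 and left by step up to F#5.
Leap in, step out — an appoggiatura.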